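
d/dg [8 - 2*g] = -2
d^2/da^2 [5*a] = 0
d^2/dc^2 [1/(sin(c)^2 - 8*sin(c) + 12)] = 2*(-2*sin(c)^4 + 12*sin(c)^3 - 5*sin(c)^2 - 72*sin(c) + 52)/(sin(c)^2 - 8*sin(c) + 12)^3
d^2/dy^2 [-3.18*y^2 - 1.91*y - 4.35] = -6.36000000000000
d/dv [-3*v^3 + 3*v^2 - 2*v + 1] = -9*v^2 + 6*v - 2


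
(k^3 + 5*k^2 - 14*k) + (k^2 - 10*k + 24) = k^3 + 6*k^2 - 24*k + 24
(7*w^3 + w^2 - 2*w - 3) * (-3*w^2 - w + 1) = -21*w^5 - 10*w^4 + 12*w^3 + 12*w^2 + w - 3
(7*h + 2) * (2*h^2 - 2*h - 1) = 14*h^3 - 10*h^2 - 11*h - 2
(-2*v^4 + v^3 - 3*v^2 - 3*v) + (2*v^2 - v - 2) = -2*v^4 + v^3 - v^2 - 4*v - 2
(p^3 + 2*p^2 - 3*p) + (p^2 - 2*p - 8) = p^3 + 3*p^2 - 5*p - 8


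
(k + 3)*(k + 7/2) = k^2 + 13*k/2 + 21/2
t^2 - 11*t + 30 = (t - 6)*(t - 5)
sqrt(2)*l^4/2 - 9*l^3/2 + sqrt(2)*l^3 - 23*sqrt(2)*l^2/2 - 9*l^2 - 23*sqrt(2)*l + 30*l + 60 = (l - 6*sqrt(2))*(l - sqrt(2))*(l + 5*sqrt(2)/2)*(sqrt(2)*l/2 + sqrt(2))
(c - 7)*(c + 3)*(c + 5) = c^3 + c^2 - 41*c - 105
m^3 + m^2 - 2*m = m*(m - 1)*(m + 2)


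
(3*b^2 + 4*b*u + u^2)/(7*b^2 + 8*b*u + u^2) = (3*b + u)/(7*b + u)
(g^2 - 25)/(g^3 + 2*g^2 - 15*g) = (g - 5)/(g*(g - 3))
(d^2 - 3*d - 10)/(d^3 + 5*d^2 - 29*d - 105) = (d + 2)/(d^2 + 10*d + 21)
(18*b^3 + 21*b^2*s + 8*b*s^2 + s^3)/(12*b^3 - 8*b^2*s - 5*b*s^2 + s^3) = (9*b^2 + 6*b*s + s^2)/(6*b^2 - 7*b*s + s^2)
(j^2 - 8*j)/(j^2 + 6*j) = (j - 8)/(j + 6)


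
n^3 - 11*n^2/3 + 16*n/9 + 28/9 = (n - 7/3)*(n - 2)*(n + 2/3)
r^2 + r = r*(r + 1)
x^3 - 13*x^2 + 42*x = x*(x - 7)*(x - 6)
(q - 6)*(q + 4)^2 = q^3 + 2*q^2 - 32*q - 96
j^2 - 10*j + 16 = (j - 8)*(j - 2)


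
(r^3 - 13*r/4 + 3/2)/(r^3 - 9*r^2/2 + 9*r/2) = (r^2 + 3*r/2 - 1)/(r*(r - 3))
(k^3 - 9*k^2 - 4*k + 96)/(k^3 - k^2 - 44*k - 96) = (k - 4)/(k + 4)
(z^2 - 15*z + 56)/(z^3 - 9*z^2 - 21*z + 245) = (z - 8)/(z^2 - 2*z - 35)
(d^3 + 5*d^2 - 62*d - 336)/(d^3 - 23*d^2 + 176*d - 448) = (d^2 + 13*d + 42)/(d^2 - 15*d + 56)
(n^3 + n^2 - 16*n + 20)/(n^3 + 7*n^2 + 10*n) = (n^2 - 4*n + 4)/(n*(n + 2))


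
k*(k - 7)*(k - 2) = k^3 - 9*k^2 + 14*k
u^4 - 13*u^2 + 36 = (u - 3)*(u - 2)*(u + 2)*(u + 3)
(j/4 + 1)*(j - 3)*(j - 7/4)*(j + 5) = j^4/4 + 17*j^3/16 - 35*j^2/8 - 191*j/16 + 105/4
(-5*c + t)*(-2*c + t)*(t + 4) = 10*c^2*t + 40*c^2 - 7*c*t^2 - 28*c*t + t^3 + 4*t^2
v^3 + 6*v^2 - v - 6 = (v - 1)*(v + 1)*(v + 6)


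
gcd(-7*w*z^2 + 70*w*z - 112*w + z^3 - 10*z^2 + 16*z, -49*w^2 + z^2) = -7*w + z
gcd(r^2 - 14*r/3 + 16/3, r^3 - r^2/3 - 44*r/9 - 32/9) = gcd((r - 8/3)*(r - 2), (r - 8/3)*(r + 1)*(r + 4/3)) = r - 8/3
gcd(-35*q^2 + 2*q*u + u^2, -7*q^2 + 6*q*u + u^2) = 7*q + u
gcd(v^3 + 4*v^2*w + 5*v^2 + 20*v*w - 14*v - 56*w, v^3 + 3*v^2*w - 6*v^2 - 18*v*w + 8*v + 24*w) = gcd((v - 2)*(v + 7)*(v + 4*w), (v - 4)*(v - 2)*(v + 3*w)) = v - 2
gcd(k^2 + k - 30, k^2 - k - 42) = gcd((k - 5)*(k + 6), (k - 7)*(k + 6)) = k + 6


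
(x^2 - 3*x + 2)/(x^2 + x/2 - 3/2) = 2*(x - 2)/(2*x + 3)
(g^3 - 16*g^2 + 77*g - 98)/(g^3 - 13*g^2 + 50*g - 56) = (g - 7)/(g - 4)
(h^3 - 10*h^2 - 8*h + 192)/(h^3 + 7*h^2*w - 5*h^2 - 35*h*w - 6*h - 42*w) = (h^2 - 4*h - 32)/(h^2 + 7*h*w + h + 7*w)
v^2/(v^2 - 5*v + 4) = v^2/(v^2 - 5*v + 4)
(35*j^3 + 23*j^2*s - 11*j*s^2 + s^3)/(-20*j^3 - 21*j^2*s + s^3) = (-7*j + s)/(4*j + s)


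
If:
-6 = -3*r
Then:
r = 2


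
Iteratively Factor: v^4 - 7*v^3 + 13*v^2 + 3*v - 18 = (v - 3)*(v^3 - 4*v^2 + v + 6) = (v - 3)*(v + 1)*(v^2 - 5*v + 6) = (v - 3)*(v - 2)*(v + 1)*(v - 3)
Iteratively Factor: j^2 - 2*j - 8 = (j - 4)*(j + 2)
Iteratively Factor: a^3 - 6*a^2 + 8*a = (a)*(a^2 - 6*a + 8) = a*(a - 4)*(a - 2)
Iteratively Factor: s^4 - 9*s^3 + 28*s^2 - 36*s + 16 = (s - 1)*(s^3 - 8*s^2 + 20*s - 16) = (s - 2)*(s - 1)*(s^2 - 6*s + 8) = (s - 2)^2*(s - 1)*(s - 4)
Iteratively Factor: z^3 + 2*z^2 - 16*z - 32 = (z + 4)*(z^2 - 2*z - 8) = (z + 2)*(z + 4)*(z - 4)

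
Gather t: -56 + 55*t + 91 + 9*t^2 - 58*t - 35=9*t^2 - 3*t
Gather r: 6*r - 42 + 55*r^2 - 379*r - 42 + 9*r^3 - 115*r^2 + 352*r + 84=9*r^3 - 60*r^2 - 21*r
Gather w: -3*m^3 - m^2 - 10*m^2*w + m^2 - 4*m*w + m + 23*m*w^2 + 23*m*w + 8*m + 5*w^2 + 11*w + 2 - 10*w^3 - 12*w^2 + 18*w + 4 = -3*m^3 + 9*m - 10*w^3 + w^2*(23*m - 7) + w*(-10*m^2 + 19*m + 29) + 6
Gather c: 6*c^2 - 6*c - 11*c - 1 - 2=6*c^2 - 17*c - 3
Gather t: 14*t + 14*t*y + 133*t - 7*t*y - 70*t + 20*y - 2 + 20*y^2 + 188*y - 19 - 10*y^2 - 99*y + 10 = t*(7*y + 77) + 10*y^2 + 109*y - 11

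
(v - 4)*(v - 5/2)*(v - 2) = v^3 - 17*v^2/2 + 23*v - 20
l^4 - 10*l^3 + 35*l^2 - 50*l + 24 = (l - 4)*(l - 3)*(l - 2)*(l - 1)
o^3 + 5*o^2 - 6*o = o*(o - 1)*(o + 6)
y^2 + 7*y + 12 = (y + 3)*(y + 4)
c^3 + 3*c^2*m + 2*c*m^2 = c*(c + m)*(c + 2*m)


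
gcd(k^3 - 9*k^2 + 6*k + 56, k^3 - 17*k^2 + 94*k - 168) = k^2 - 11*k + 28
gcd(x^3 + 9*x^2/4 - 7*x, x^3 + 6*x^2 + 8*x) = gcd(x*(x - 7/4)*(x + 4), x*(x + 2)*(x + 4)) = x^2 + 4*x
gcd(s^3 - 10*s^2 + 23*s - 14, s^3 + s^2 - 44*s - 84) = s - 7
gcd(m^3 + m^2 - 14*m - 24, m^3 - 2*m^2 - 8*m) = m^2 - 2*m - 8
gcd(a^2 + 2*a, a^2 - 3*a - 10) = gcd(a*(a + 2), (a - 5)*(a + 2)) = a + 2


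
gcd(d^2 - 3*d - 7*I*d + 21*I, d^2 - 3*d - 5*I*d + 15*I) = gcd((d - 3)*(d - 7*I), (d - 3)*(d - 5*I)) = d - 3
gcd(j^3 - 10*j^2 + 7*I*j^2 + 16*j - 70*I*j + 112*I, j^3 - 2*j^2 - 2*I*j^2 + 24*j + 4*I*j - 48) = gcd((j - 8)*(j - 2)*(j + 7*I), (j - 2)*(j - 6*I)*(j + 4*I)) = j - 2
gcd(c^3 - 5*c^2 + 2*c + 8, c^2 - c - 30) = 1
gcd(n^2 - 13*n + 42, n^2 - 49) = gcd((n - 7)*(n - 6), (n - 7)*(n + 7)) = n - 7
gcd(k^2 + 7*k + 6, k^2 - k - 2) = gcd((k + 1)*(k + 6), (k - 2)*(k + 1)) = k + 1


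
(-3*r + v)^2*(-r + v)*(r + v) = -9*r^4 + 6*r^3*v + 8*r^2*v^2 - 6*r*v^3 + v^4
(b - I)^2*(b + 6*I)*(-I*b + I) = -I*b^4 + 4*b^3 + I*b^3 - 4*b^2 - 11*I*b^2 - 6*b + 11*I*b + 6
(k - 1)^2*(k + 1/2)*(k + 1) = k^4 - k^3/2 - 3*k^2/2 + k/2 + 1/2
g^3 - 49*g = g*(g - 7)*(g + 7)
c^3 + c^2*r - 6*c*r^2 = c*(c - 2*r)*(c + 3*r)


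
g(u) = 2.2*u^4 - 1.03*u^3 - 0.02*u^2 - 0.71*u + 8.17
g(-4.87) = 1367.60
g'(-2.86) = -231.73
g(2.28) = 53.69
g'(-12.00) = -15651.59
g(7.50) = 6528.13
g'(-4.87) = -1090.21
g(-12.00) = 47412.85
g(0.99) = 8.56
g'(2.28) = 87.44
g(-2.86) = 181.33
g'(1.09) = 6.97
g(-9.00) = 15198.01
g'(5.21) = 1159.71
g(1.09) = 9.14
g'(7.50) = 3537.68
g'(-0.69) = -5.04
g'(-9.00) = -6665.84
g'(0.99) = 4.76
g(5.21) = 1479.23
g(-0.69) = 9.49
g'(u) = 8.8*u^3 - 3.09*u^2 - 0.04*u - 0.71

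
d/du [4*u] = 4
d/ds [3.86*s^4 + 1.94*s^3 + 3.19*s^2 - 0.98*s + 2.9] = 15.44*s^3 + 5.82*s^2 + 6.38*s - 0.98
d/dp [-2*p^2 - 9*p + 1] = -4*p - 9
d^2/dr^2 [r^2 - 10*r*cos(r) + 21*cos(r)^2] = 10*r*cos(r) + 84*sin(r)^2 + 20*sin(r) - 40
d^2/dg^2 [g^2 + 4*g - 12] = 2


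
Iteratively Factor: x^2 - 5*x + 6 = (x - 2)*(x - 3)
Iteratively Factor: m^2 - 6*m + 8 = (m - 2)*(m - 4)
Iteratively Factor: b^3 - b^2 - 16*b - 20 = (b + 2)*(b^2 - 3*b - 10) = (b - 5)*(b + 2)*(b + 2)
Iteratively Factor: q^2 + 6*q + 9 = (q + 3)*(q + 3)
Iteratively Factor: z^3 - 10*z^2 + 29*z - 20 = (z - 5)*(z^2 - 5*z + 4) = (z - 5)*(z - 1)*(z - 4)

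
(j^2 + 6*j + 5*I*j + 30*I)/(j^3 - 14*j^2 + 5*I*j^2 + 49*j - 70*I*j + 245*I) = (j + 6)/(j^2 - 14*j + 49)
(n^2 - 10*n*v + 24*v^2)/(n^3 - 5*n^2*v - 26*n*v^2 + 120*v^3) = 1/(n + 5*v)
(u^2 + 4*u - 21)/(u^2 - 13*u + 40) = (u^2 + 4*u - 21)/(u^2 - 13*u + 40)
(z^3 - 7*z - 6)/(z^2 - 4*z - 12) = (z^2 - 2*z - 3)/(z - 6)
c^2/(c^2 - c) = c/(c - 1)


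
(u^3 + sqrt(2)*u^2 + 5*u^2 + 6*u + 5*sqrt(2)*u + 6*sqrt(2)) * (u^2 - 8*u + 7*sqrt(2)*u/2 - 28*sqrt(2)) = u^5 - 3*u^4 + 9*sqrt(2)*u^4/2 - 27*u^3 - 27*sqrt(2)*u^3/2 - 153*sqrt(2)*u^2 - 69*u^2 - 216*sqrt(2)*u - 238*u - 336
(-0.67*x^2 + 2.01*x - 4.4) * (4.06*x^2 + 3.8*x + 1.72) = -2.7202*x^4 + 5.6146*x^3 - 11.3784*x^2 - 13.2628*x - 7.568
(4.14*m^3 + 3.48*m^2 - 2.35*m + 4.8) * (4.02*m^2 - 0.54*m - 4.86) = 16.6428*m^5 + 11.754*m^4 - 31.4466*m^3 + 3.6522*m^2 + 8.829*m - 23.328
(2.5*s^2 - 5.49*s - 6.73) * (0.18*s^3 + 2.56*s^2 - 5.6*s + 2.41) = 0.45*s^5 + 5.4118*s^4 - 29.2658*s^3 + 19.5402*s^2 + 24.4571*s - 16.2193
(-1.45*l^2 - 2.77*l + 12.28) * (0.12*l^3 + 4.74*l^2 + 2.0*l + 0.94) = -0.174*l^5 - 7.2054*l^4 - 14.5562*l^3 + 51.3042*l^2 + 21.9562*l + 11.5432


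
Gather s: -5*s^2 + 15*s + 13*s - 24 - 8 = -5*s^2 + 28*s - 32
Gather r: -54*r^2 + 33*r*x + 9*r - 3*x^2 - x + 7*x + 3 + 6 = -54*r^2 + r*(33*x + 9) - 3*x^2 + 6*x + 9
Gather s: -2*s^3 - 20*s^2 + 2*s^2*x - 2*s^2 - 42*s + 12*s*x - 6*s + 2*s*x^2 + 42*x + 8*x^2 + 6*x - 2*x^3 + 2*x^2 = -2*s^3 + s^2*(2*x - 22) + s*(2*x^2 + 12*x - 48) - 2*x^3 + 10*x^2 + 48*x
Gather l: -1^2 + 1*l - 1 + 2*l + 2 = 3*l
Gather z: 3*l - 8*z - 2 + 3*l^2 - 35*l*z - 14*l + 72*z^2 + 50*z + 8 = 3*l^2 - 11*l + 72*z^2 + z*(42 - 35*l) + 6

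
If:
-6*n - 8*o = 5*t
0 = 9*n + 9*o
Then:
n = 5*t/2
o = -5*t/2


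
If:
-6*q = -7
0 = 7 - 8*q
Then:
No Solution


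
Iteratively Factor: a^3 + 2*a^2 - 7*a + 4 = (a - 1)*(a^2 + 3*a - 4) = (a - 1)*(a + 4)*(a - 1)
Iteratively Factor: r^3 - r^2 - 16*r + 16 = (r + 4)*(r^2 - 5*r + 4) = (r - 1)*(r + 4)*(r - 4)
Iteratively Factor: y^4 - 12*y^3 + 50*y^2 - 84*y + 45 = (y - 3)*(y^3 - 9*y^2 + 23*y - 15) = (y - 5)*(y - 3)*(y^2 - 4*y + 3) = (y - 5)*(y - 3)*(y - 1)*(y - 3)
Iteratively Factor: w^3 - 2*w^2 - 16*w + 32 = (w - 4)*(w^2 + 2*w - 8) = (w - 4)*(w + 4)*(w - 2)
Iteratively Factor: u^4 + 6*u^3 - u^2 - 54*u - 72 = (u + 3)*(u^3 + 3*u^2 - 10*u - 24) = (u - 3)*(u + 3)*(u^2 + 6*u + 8) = (u - 3)*(u + 3)*(u + 4)*(u + 2)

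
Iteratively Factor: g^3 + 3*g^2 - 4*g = (g)*(g^2 + 3*g - 4) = g*(g - 1)*(g + 4)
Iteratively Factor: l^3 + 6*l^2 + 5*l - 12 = (l + 4)*(l^2 + 2*l - 3) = (l + 3)*(l + 4)*(l - 1)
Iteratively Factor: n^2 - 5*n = (n)*(n - 5)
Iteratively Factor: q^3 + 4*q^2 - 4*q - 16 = (q + 4)*(q^2 - 4) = (q + 2)*(q + 4)*(q - 2)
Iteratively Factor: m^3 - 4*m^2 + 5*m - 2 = (m - 1)*(m^2 - 3*m + 2) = (m - 1)^2*(m - 2)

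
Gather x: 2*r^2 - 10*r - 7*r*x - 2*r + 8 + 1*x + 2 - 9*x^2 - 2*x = 2*r^2 - 12*r - 9*x^2 + x*(-7*r - 1) + 10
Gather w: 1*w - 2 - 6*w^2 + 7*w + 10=-6*w^2 + 8*w + 8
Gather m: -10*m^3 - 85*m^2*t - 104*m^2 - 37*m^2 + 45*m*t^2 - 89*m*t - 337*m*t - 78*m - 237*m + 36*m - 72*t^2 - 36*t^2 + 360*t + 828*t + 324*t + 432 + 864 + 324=-10*m^3 + m^2*(-85*t - 141) + m*(45*t^2 - 426*t - 279) - 108*t^2 + 1512*t + 1620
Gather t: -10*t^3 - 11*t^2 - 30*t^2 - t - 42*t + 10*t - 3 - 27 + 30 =-10*t^3 - 41*t^2 - 33*t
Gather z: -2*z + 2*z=0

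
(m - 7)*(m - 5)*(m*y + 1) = m^3*y - 12*m^2*y + m^2 + 35*m*y - 12*m + 35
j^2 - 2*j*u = j*(j - 2*u)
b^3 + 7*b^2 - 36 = (b - 2)*(b + 3)*(b + 6)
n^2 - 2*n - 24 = (n - 6)*(n + 4)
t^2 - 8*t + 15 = (t - 5)*(t - 3)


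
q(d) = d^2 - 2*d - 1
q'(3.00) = 4.00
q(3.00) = 2.00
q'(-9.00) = -20.00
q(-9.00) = 98.00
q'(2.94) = 3.88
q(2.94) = 1.76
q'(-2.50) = -7.00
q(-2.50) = 10.25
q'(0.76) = -0.48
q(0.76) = -1.94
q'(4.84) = 7.68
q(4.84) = 12.75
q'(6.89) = 11.78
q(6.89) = 32.69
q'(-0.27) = -2.54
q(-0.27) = -0.39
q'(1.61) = 1.22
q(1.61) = -1.63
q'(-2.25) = -6.50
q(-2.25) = 8.56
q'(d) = 2*d - 2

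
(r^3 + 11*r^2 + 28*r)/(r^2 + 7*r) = r + 4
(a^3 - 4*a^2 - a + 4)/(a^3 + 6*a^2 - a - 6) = (a - 4)/(a + 6)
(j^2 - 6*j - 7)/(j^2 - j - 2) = (j - 7)/(j - 2)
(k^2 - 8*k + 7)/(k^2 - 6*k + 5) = (k - 7)/(k - 5)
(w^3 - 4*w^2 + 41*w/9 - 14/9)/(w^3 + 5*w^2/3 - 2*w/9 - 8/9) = (3*w^2 - 10*w + 7)/(3*w^2 + 7*w + 4)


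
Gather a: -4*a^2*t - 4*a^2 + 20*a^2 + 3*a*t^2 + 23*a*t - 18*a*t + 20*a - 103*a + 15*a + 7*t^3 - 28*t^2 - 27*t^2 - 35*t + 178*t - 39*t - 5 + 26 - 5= a^2*(16 - 4*t) + a*(3*t^2 + 5*t - 68) + 7*t^3 - 55*t^2 + 104*t + 16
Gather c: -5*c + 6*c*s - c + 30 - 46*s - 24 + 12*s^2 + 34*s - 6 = c*(6*s - 6) + 12*s^2 - 12*s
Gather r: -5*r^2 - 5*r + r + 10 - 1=-5*r^2 - 4*r + 9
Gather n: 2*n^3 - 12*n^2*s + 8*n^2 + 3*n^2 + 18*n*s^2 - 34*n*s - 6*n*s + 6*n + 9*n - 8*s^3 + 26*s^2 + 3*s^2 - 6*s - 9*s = 2*n^3 + n^2*(11 - 12*s) + n*(18*s^2 - 40*s + 15) - 8*s^3 + 29*s^2 - 15*s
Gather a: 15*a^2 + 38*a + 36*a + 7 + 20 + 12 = 15*a^2 + 74*a + 39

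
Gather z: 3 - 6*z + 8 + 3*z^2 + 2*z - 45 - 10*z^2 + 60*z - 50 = -7*z^2 + 56*z - 84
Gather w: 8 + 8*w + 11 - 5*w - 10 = 3*w + 9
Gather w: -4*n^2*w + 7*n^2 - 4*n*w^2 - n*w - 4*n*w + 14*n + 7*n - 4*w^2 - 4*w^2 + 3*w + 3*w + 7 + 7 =7*n^2 + 21*n + w^2*(-4*n - 8) + w*(-4*n^2 - 5*n + 6) + 14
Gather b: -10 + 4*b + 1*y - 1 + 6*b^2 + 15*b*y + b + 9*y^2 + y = 6*b^2 + b*(15*y + 5) + 9*y^2 + 2*y - 11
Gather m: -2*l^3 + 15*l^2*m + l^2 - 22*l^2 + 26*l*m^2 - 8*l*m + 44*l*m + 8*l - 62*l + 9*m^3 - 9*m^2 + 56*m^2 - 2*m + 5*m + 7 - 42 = -2*l^3 - 21*l^2 - 54*l + 9*m^3 + m^2*(26*l + 47) + m*(15*l^2 + 36*l + 3) - 35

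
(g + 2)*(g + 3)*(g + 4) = g^3 + 9*g^2 + 26*g + 24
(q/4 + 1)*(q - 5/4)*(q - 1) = q^3/4 + 7*q^2/16 - 31*q/16 + 5/4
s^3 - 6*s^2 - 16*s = s*(s - 8)*(s + 2)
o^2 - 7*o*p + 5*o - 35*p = (o + 5)*(o - 7*p)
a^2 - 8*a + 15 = (a - 5)*(a - 3)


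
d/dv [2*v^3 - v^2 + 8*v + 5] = 6*v^2 - 2*v + 8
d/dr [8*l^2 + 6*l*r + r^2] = 6*l + 2*r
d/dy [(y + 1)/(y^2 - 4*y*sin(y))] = (4*y^2*cos(y) - y^2 + 4*y*cos(y) - 2*y + 4*sin(y))/(y^2*(y - 4*sin(y))^2)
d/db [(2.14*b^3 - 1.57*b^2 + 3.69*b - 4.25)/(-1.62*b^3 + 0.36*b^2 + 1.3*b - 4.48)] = (-1.773*b^4 + 17.5196*b^3 - 52.786*b^2 + 17.1272*b - 11.0062)/(2.6244*b^6 - 1.1664*b^5 - 4.0824*b^4 + 15.4512*b^3 - 1.5356*b^2 - 11.648*b + 20.0704)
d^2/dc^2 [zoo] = 0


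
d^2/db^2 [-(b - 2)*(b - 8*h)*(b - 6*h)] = -6*b + 28*h + 4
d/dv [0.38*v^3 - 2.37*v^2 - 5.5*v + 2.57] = 1.14*v^2 - 4.74*v - 5.5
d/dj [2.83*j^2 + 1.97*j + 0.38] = 5.66*j + 1.97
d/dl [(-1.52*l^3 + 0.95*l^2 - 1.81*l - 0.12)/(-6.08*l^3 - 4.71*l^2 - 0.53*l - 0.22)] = (12.9352*l^4 - 20.3984*l^3 - 10.2142*l^2 - 1.5484*l + 0.3346)/(36.9664*l^6 + 57.2736*l^5 + 28.6289*l^4 + 7.6678*l^3 + 2.3533*l^2 + 0.2332*l + 0.0484)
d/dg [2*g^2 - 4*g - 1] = 4*g - 4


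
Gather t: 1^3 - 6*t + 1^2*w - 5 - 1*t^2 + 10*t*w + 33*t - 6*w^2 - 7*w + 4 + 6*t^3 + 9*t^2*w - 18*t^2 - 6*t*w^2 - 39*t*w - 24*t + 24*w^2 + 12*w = 6*t^3 + t^2*(9*w - 19) + t*(-6*w^2 - 29*w + 3) + 18*w^2 + 6*w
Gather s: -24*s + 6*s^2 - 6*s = 6*s^2 - 30*s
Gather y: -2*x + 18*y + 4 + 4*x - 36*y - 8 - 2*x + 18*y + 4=0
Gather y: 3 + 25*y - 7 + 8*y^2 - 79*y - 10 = 8*y^2 - 54*y - 14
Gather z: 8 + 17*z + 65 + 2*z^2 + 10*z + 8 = 2*z^2 + 27*z + 81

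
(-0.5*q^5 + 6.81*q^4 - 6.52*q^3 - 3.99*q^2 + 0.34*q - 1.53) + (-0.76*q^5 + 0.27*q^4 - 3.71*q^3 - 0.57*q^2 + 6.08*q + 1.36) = -1.26*q^5 + 7.08*q^4 - 10.23*q^3 - 4.56*q^2 + 6.42*q - 0.17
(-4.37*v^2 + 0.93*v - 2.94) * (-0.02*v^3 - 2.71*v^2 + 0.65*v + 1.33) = 0.0874*v^5 + 11.8241*v^4 - 5.302*v^3 + 2.7598*v^2 - 0.6741*v - 3.9102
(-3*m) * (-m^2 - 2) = 3*m^3 + 6*m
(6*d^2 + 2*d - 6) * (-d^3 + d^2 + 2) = -6*d^5 + 4*d^4 + 8*d^3 + 6*d^2 + 4*d - 12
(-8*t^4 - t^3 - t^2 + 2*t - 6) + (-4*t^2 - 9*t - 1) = -8*t^4 - t^3 - 5*t^2 - 7*t - 7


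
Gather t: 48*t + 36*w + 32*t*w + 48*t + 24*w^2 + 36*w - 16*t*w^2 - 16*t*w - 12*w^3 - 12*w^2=t*(-16*w^2 + 16*w + 96) - 12*w^3 + 12*w^2 + 72*w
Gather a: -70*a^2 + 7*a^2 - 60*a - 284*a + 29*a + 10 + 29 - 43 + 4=-63*a^2 - 315*a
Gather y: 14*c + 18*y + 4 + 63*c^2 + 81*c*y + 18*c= 63*c^2 + 32*c + y*(81*c + 18) + 4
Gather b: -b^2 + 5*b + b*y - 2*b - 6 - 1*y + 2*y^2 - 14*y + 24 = -b^2 + b*(y + 3) + 2*y^2 - 15*y + 18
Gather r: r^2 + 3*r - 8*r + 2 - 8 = r^2 - 5*r - 6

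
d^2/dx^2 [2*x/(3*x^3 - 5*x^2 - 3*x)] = 4*(27*x^2 - 45*x + 34)/(27*x^6 - 135*x^5 + 144*x^4 + 145*x^3 - 144*x^2 - 135*x - 27)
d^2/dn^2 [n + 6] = 0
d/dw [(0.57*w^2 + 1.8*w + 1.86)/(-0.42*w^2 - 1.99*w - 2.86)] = (-0.378299999999999*w^2 - 1.698*w - 1.4466)/(0.1764*w^4 + 1.6716*w^3 + 6.3625*w^2 + 11.3828*w + 8.1796)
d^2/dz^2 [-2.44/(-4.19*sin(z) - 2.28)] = (-42.836884*sin(z)^2 + 23.309808*sin(z) + 85.673768)/(4.19*sin(z) + 2.28)^3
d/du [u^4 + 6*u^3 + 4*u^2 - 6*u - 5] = 4*u^3 + 18*u^2 + 8*u - 6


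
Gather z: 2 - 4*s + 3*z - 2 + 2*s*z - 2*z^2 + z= -4*s - 2*z^2 + z*(2*s + 4)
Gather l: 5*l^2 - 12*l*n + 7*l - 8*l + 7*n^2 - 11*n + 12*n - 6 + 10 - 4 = 5*l^2 + l*(-12*n - 1) + 7*n^2 + n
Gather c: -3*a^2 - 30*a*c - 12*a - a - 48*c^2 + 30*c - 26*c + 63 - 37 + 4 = -3*a^2 - 13*a - 48*c^2 + c*(4 - 30*a) + 30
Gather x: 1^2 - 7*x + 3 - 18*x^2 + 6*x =-18*x^2 - x + 4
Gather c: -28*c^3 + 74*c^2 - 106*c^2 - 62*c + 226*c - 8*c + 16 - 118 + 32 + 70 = -28*c^3 - 32*c^2 + 156*c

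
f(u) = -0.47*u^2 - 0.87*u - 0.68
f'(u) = -0.94*u - 0.87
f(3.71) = -10.38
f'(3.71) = -4.36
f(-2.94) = -2.18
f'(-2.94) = 1.89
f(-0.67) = -0.31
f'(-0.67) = -0.24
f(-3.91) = -4.46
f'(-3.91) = 2.81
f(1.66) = -3.42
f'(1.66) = -2.43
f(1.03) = -2.07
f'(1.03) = -1.84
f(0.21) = -0.88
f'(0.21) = -1.07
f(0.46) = -1.18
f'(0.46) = -1.30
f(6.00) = -22.82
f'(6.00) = -6.51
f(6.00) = -22.82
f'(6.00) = -6.51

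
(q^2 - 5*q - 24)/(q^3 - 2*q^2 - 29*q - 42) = (q - 8)/(q^2 - 5*q - 14)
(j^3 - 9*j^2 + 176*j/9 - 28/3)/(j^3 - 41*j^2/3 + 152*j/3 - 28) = (j - 7/3)/(j - 7)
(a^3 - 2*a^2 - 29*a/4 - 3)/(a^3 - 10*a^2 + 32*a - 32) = (a^2 + 2*a + 3/4)/(a^2 - 6*a + 8)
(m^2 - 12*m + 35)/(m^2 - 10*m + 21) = (m - 5)/(m - 3)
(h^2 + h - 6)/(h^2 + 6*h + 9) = (h - 2)/(h + 3)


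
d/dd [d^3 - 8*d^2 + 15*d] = 3*d^2 - 16*d + 15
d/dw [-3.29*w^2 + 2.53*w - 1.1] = 2.53 - 6.58*w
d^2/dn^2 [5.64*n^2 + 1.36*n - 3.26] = 11.2800000000000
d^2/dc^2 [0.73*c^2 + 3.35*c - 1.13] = 1.46000000000000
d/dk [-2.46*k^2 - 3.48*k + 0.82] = -4.92*k - 3.48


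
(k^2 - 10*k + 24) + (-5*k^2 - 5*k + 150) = -4*k^2 - 15*k + 174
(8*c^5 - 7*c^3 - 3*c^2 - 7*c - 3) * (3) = 24*c^5 - 21*c^3 - 9*c^2 - 21*c - 9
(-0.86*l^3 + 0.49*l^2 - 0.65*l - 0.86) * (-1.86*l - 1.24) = 1.5996*l^4 + 0.155*l^3 + 0.6014*l^2 + 2.4056*l + 1.0664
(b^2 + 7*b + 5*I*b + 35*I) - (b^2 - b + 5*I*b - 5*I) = 8*b + 40*I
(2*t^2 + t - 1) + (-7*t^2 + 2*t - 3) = -5*t^2 + 3*t - 4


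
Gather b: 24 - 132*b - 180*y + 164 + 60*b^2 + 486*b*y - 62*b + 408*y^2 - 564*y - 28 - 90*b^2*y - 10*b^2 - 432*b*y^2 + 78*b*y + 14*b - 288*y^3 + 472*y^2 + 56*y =b^2*(50 - 90*y) + b*(-432*y^2 + 564*y - 180) - 288*y^3 + 880*y^2 - 688*y + 160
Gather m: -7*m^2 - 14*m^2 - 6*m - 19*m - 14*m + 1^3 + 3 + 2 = -21*m^2 - 39*m + 6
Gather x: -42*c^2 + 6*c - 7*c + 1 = -42*c^2 - c + 1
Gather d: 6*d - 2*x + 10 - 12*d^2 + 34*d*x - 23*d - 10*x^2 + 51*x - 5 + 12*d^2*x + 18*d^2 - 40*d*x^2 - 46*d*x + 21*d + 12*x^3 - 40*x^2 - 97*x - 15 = d^2*(12*x + 6) + d*(-40*x^2 - 12*x + 4) + 12*x^3 - 50*x^2 - 48*x - 10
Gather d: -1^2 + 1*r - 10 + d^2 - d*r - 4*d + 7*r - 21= d^2 + d*(-r - 4) + 8*r - 32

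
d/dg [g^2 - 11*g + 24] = 2*g - 11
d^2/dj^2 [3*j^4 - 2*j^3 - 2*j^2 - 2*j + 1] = 36*j^2 - 12*j - 4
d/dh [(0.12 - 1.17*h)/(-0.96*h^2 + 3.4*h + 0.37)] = (-1.1232*h^2 + 0.2304*h - 0.8409)/(0.9216*h^4 - 6.528*h^3 + 10.8496*h^2 + 2.516*h + 0.1369)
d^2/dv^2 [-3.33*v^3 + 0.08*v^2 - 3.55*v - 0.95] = 0.16 - 19.98*v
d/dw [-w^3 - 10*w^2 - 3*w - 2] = -3*w^2 - 20*w - 3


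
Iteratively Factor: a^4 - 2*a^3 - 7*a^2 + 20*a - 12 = (a - 1)*(a^3 - a^2 - 8*a + 12) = (a - 2)*(a - 1)*(a^2 + a - 6) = (a - 2)*(a - 1)*(a + 3)*(a - 2)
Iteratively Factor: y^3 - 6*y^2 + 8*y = (y - 4)*(y^2 - 2*y) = y*(y - 4)*(y - 2)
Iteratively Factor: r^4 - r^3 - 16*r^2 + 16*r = (r + 4)*(r^3 - 5*r^2 + 4*r) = (r - 1)*(r + 4)*(r^2 - 4*r) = r*(r - 1)*(r + 4)*(r - 4)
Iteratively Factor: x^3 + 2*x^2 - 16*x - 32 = (x + 4)*(x^2 - 2*x - 8) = (x + 2)*(x + 4)*(x - 4)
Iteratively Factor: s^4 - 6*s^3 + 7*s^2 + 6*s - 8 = (s - 2)*(s^3 - 4*s^2 - s + 4) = (s - 2)*(s - 1)*(s^2 - 3*s - 4) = (s - 2)*(s - 1)*(s + 1)*(s - 4)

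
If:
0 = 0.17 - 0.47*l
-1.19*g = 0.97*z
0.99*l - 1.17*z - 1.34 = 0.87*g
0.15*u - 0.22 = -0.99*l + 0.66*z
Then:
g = 1.74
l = 0.36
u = -10.30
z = -2.13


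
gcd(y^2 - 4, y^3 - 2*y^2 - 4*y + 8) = y^2 - 4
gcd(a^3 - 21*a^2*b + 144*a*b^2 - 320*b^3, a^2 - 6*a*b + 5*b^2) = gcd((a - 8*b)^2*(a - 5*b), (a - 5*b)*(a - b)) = a - 5*b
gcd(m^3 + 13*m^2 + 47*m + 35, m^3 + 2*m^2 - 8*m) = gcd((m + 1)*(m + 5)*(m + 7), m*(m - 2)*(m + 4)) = 1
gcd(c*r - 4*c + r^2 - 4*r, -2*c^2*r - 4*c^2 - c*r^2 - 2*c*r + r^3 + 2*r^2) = c + r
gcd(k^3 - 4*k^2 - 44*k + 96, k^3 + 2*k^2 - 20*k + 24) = k^2 + 4*k - 12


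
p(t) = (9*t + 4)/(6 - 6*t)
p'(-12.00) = 0.01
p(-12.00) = -1.33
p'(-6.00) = 0.04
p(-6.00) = -1.19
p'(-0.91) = 0.59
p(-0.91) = -0.37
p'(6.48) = 0.07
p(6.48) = -1.90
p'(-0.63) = 0.82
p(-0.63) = -0.17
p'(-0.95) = 0.57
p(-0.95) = -0.39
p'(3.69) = 0.30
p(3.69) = -2.31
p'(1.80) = 3.39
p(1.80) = -4.21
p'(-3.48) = 0.11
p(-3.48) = -1.02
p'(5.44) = 0.11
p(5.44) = -1.99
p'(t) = 9/(6 - 6*t) + 6*(9*t + 4)/(6 - 6*t)^2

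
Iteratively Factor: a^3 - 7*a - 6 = (a + 1)*(a^2 - a - 6) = (a - 3)*(a + 1)*(a + 2)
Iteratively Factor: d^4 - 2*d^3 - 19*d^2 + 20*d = (d - 5)*(d^3 + 3*d^2 - 4*d) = d*(d - 5)*(d^2 + 3*d - 4) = d*(d - 5)*(d - 1)*(d + 4)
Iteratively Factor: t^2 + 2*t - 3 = (t + 3)*(t - 1)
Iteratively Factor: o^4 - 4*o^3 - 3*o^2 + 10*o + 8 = (o - 4)*(o^3 - 3*o - 2) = (o - 4)*(o + 1)*(o^2 - o - 2) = (o - 4)*(o - 2)*(o + 1)*(o + 1)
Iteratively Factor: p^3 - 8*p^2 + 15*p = (p - 3)*(p^2 - 5*p) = p*(p - 3)*(p - 5)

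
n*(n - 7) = n^2 - 7*n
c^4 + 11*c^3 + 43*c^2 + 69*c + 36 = (c + 1)*(c + 3)^2*(c + 4)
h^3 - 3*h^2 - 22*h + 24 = (h - 6)*(h - 1)*(h + 4)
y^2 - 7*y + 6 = (y - 6)*(y - 1)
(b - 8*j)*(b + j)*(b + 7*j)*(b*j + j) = b^4*j + b^3*j - 57*b^2*j^3 - 56*b*j^4 - 57*b*j^3 - 56*j^4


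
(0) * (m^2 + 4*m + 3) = 0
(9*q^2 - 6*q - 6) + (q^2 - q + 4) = 10*q^2 - 7*q - 2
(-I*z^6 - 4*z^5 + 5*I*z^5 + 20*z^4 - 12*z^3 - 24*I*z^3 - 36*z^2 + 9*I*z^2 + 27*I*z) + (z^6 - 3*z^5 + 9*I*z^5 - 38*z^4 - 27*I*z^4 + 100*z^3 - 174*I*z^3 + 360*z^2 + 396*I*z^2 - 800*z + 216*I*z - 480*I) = z^6 - I*z^6 - 7*z^5 + 14*I*z^5 - 18*z^4 - 27*I*z^4 + 88*z^3 - 198*I*z^3 + 324*z^2 + 405*I*z^2 - 800*z + 243*I*z - 480*I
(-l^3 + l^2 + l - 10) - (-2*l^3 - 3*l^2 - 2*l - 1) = l^3 + 4*l^2 + 3*l - 9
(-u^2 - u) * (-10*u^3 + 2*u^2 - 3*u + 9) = 10*u^5 + 8*u^4 + u^3 - 6*u^2 - 9*u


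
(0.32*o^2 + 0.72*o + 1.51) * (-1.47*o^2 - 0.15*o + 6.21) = -0.4704*o^4 - 1.1064*o^3 - 0.3405*o^2 + 4.2447*o + 9.3771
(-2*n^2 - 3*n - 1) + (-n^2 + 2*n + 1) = -3*n^2 - n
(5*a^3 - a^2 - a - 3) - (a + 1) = 5*a^3 - a^2 - 2*a - 4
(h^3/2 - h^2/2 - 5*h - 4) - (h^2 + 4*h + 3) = h^3/2 - 3*h^2/2 - 9*h - 7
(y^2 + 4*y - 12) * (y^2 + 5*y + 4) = y^4 + 9*y^3 + 12*y^2 - 44*y - 48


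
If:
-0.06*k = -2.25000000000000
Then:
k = 37.50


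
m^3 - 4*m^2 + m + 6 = (m - 3)*(m - 2)*(m + 1)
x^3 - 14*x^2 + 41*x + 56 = (x - 8)*(x - 7)*(x + 1)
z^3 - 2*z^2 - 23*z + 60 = (z - 4)*(z - 3)*(z + 5)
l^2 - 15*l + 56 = (l - 8)*(l - 7)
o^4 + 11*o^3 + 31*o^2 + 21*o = o*(o + 1)*(o + 3)*(o + 7)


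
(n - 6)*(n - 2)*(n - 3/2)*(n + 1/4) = n^4 - 37*n^3/4 + 173*n^2/8 - 12*n - 9/2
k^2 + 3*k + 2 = (k + 1)*(k + 2)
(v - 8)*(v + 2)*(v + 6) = v^3 - 52*v - 96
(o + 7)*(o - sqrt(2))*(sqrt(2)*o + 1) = sqrt(2)*o^3 - o^2 + 7*sqrt(2)*o^2 - 7*o - sqrt(2)*o - 7*sqrt(2)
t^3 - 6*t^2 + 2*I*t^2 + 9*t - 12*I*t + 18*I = (t - 3)^2*(t + 2*I)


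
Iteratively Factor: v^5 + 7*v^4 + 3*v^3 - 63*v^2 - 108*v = (v + 4)*(v^4 + 3*v^3 - 9*v^2 - 27*v) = v*(v + 4)*(v^3 + 3*v^2 - 9*v - 27) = v*(v - 3)*(v + 4)*(v^2 + 6*v + 9) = v*(v - 3)*(v + 3)*(v + 4)*(v + 3)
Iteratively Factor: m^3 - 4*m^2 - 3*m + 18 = (m - 3)*(m^2 - m - 6) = (m - 3)^2*(m + 2)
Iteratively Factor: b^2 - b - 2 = (b - 2)*(b + 1)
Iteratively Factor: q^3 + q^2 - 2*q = (q + 2)*(q^2 - q) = (q - 1)*(q + 2)*(q)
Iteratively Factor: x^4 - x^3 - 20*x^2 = (x)*(x^3 - x^2 - 20*x) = x^2*(x^2 - x - 20) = x^2*(x + 4)*(x - 5)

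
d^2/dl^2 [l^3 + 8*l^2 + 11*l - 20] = 6*l + 16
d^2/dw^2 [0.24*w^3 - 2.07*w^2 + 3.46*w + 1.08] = 1.44*w - 4.14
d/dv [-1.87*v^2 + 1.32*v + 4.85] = 1.32 - 3.74*v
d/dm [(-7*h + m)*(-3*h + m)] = -10*h + 2*m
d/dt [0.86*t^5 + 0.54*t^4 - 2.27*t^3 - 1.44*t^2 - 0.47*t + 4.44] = 4.3*t^4 + 2.16*t^3 - 6.81*t^2 - 2.88*t - 0.47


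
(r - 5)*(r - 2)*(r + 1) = r^3 - 6*r^2 + 3*r + 10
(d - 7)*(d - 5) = d^2 - 12*d + 35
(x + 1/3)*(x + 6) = x^2 + 19*x/3 + 2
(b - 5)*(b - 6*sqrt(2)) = b^2 - 6*sqrt(2)*b - 5*b + 30*sqrt(2)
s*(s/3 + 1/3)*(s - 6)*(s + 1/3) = s^4/3 - 14*s^3/9 - 23*s^2/9 - 2*s/3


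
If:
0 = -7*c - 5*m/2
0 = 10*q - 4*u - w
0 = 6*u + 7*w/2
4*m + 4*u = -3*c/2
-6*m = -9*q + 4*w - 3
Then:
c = -175/2241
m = 490/2241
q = -97/2241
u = -3395/17928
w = 485/1494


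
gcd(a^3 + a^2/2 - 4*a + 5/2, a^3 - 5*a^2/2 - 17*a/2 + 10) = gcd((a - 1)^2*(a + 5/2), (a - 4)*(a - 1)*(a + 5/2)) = a^2 + 3*a/2 - 5/2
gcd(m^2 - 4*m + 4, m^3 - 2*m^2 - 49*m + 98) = m - 2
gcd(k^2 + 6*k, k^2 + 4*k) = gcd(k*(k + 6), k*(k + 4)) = k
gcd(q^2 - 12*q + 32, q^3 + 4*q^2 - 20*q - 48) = q - 4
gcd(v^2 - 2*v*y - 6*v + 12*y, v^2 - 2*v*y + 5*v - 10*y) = -v + 2*y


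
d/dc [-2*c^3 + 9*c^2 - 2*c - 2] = -6*c^2 + 18*c - 2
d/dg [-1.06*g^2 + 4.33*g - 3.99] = 4.33 - 2.12*g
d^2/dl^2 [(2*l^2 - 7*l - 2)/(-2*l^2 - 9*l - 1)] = 2*(64*l^3 + 36*l^2 + 66*l + 93)/(8*l^6 + 108*l^5 + 498*l^4 + 837*l^3 + 249*l^2 + 27*l + 1)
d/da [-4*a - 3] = -4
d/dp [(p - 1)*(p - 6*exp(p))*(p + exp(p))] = (p - 1)*(p - 6*exp(p))*(exp(p) + 1) - (p - 1)*(p + exp(p))*(6*exp(p) - 1) + (p - 6*exp(p))*(p + exp(p))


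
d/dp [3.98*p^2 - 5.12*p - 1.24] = 7.96*p - 5.12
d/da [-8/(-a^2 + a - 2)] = 8*(1 - 2*a)/(a^2 - a + 2)^2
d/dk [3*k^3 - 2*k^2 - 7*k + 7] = 9*k^2 - 4*k - 7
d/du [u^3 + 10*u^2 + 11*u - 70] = 3*u^2 + 20*u + 11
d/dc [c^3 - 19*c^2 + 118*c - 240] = 3*c^2 - 38*c + 118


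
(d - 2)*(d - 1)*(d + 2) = d^3 - d^2 - 4*d + 4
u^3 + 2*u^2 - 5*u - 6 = (u - 2)*(u + 1)*(u + 3)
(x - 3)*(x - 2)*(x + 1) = x^3 - 4*x^2 + x + 6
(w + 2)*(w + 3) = w^2 + 5*w + 6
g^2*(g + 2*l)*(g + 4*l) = g^4 + 6*g^3*l + 8*g^2*l^2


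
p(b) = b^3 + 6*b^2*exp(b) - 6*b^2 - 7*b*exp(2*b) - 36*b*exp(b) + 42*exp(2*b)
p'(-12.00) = 576.01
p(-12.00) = -2591.99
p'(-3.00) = 67.78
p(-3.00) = -72.78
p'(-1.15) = 26.95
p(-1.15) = 11.18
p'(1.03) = 329.57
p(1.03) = 181.66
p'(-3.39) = 79.15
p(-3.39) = -101.40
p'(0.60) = 133.74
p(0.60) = 88.13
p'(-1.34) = 29.85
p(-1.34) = 5.80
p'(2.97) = 12388.64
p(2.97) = 6979.23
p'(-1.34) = 29.85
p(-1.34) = 5.80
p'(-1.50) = 32.64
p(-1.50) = 0.80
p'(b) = 6*b^2*exp(b) + 3*b^2 - 14*b*exp(2*b) - 24*b*exp(b) - 12*b + 77*exp(2*b) - 36*exp(b)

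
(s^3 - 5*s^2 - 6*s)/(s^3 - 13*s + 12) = s*(s^2 - 5*s - 6)/(s^3 - 13*s + 12)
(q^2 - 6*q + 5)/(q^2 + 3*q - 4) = (q - 5)/(q + 4)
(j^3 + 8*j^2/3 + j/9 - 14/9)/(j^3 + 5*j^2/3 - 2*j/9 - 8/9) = (3*j + 7)/(3*j + 4)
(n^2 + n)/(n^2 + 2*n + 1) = n/(n + 1)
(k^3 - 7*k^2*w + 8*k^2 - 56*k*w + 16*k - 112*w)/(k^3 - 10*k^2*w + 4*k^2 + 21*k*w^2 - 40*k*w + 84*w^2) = (-k - 4)/(-k + 3*w)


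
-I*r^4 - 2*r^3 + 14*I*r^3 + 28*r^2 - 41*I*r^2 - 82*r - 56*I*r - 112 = (r - 8)*(r - 7)*(r - 2*I)*(-I*r - I)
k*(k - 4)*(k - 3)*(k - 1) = k^4 - 8*k^3 + 19*k^2 - 12*k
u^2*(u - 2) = u^3 - 2*u^2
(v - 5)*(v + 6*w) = v^2 + 6*v*w - 5*v - 30*w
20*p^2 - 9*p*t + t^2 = (-5*p + t)*(-4*p + t)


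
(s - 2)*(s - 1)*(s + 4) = s^3 + s^2 - 10*s + 8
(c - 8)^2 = c^2 - 16*c + 64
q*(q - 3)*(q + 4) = q^3 + q^2 - 12*q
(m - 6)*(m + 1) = m^2 - 5*m - 6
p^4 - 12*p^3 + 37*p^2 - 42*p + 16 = (p - 8)*(p - 2)*(p - 1)^2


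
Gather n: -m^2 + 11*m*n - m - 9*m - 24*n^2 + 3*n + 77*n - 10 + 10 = -m^2 - 10*m - 24*n^2 + n*(11*m + 80)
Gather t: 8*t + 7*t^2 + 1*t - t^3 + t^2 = -t^3 + 8*t^2 + 9*t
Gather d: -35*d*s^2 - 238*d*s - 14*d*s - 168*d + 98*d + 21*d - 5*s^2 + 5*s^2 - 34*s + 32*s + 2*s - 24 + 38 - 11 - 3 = d*(-35*s^2 - 252*s - 49)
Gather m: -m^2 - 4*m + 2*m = -m^2 - 2*m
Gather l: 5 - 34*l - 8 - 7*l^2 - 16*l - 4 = -7*l^2 - 50*l - 7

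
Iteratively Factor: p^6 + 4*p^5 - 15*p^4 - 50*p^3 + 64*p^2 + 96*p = (p)*(p^5 + 4*p^4 - 15*p^3 - 50*p^2 + 64*p + 96) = p*(p + 4)*(p^4 - 15*p^2 + 10*p + 24) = p*(p + 1)*(p + 4)*(p^3 - p^2 - 14*p + 24) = p*(p - 3)*(p + 1)*(p + 4)*(p^2 + 2*p - 8) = p*(p - 3)*(p - 2)*(p + 1)*(p + 4)*(p + 4)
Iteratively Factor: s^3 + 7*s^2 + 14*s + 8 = (s + 2)*(s^2 + 5*s + 4) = (s + 2)*(s + 4)*(s + 1)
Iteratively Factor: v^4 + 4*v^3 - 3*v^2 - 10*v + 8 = (v + 4)*(v^3 - 3*v + 2) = (v - 1)*(v + 4)*(v^2 + v - 2) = (v - 1)*(v + 2)*(v + 4)*(v - 1)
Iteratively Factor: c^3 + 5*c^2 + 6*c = (c)*(c^2 + 5*c + 6) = c*(c + 2)*(c + 3)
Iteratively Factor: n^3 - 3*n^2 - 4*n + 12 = (n - 2)*(n^2 - n - 6) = (n - 2)*(n + 2)*(n - 3)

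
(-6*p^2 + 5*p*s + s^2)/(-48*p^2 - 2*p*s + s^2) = (p - s)/(8*p - s)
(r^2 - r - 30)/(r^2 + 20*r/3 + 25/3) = 3*(r - 6)/(3*r + 5)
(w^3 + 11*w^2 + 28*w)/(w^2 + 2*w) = (w^2 + 11*w + 28)/(w + 2)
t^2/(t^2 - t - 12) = t^2/(t^2 - t - 12)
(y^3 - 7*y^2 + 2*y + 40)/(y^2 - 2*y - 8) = y - 5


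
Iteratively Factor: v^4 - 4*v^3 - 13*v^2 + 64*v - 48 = (v + 4)*(v^3 - 8*v^2 + 19*v - 12) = (v - 3)*(v + 4)*(v^2 - 5*v + 4) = (v - 4)*(v - 3)*(v + 4)*(v - 1)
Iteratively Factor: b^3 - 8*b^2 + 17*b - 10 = (b - 1)*(b^2 - 7*b + 10) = (b - 5)*(b - 1)*(b - 2)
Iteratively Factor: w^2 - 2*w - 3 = (w - 3)*(w + 1)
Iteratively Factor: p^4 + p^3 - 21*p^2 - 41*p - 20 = (p + 1)*(p^3 - 21*p - 20) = (p - 5)*(p + 1)*(p^2 + 5*p + 4) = (p - 5)*(p + 1)*(p + 4)*(p + 1)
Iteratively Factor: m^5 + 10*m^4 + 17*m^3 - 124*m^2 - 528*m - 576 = (m + 3)*(m^4 + 7*m^3 - 4*m^2 - 112*m - 192) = (m - 4)*(m + 3)*(m^3 + 11*m^2 + 40*m + 48) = (m - 4)*(m + 3)*(m + 4)*(m^2 + 7*m + 12) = (m - 4)*(m + 3)^2*(m + 4)*(m + 4)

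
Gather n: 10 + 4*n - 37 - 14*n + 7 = -10*n - 20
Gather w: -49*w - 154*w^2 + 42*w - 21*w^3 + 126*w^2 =-21*w^3 - 28*w^2 - 7*w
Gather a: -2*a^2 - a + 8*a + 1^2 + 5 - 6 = -2*a^2 + 7*a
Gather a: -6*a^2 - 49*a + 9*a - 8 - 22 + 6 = -6*a^2 - 40*a - 24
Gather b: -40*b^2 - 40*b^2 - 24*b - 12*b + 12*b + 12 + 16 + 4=-80*b^2 - 24*b + 32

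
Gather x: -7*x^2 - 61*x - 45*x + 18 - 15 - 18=-7*x^2 - 106*x - 15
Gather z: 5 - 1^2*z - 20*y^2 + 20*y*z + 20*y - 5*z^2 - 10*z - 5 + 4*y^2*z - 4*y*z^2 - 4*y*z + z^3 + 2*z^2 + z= -20*y^2 + 20*y + z^3 + z^2*(-4*y - 3) + z*(4*y^2 + 16*y - 10)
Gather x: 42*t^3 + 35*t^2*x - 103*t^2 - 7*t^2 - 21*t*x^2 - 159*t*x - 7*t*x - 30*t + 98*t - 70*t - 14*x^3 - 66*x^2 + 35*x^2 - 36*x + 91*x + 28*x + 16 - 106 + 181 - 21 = 42*t^3 - 110*t^2 - 2*t - 14*x^3 + x^2*(-21*t - 31) + x*(35*t^2 - 166*t + 83) + 70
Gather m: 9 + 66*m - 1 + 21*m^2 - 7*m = 21*m^2 + 59*m + 8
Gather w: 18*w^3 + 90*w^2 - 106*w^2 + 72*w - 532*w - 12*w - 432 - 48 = 18*w^3 - 16*w^2 - 472*w - 480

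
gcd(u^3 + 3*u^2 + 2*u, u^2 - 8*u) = u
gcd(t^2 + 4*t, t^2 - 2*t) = t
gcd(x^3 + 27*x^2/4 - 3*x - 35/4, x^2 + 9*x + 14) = x + 7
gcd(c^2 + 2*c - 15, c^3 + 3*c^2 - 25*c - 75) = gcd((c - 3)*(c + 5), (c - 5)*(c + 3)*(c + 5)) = c + 5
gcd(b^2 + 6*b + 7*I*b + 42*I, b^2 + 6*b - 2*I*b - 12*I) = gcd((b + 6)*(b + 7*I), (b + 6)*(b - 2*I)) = b + 6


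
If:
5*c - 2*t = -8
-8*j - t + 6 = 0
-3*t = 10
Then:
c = -44/15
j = 7/6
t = -10/3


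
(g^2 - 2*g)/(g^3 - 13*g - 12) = g*(2 - g)/(-g^3 + 13*g + 12)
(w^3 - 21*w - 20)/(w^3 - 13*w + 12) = (w^3 - 21*w - 20)/(w^3 - 13*w + 12)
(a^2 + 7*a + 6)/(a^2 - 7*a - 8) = (a + 6)/(a - 8)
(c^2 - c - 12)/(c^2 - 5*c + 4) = (c + 3)/(c - 1)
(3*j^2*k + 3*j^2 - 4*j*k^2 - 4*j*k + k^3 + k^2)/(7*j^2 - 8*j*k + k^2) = (3*j*k + 3*j - k^2 - k)/(7*j - k)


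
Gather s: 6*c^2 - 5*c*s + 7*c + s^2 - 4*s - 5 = 6*c^2 + 7*c + s^2 + s*(-5*c - 4) - 5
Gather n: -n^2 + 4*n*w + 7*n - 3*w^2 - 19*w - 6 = -n^2 + n*(4*w + 7) - 3*w^2 - 19*w - 6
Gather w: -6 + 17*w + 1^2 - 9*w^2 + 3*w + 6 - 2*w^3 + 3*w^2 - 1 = -2*w^3 - 6*w^2 + 20*w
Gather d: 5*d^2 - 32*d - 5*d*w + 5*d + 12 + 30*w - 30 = 5*d^2 + d*(-5*w - 27) + 30*w - 18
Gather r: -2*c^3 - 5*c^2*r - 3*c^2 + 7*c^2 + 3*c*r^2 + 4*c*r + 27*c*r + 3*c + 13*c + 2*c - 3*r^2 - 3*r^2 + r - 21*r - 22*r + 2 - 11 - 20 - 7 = -2*c^3 + 4*c^2 + 18*c + r^2*(3*c - 6) + r*(-5*c^2 + 31*c - 42) - 36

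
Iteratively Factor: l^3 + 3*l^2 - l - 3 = (l - 1)*(l^2 + 4*l + 3) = (l - 1)*(l + 3)*(l + 1)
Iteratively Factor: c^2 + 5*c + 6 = (c + 2)*(c + 3)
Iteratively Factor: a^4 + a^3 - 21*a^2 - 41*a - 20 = (a + 1)*(a^3 - 21*a - 20) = (a - 5)*(a + 1)*(a^2 + 5*a + 4) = (a - 5)*(a + 1)*(a + 4)*(a + 1)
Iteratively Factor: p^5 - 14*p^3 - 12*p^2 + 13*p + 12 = (p - 1)*(p^4 + p^3 - 13*p^2 - 25*p - 12) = (p - 1)*(p + 3)*(p^3 - 2*p^2 - 7*p - 4) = (p - 1)*(p + 1)*(p + 3)*(p^2 - 3*p - 4) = (p - 4)*(p - 1)*(p + 1)*(p + 3)*(p + 1)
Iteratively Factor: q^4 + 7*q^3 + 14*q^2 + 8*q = (q + 1)*(q^3 + 6*q^2 + 8*q) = (q + 1)*(q + 2)*(q^2 + 4*q) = (q + 1)*(q + 2)*(q + 4)*(q)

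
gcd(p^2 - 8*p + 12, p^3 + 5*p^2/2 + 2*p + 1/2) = 1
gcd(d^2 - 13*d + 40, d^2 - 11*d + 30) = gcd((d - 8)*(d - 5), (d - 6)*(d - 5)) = d - 5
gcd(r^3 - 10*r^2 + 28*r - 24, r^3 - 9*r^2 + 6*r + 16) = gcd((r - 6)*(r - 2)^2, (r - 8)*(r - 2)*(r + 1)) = r - 2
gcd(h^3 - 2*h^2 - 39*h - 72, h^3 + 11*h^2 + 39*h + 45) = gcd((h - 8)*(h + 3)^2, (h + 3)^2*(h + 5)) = h^2 + 6*h + 9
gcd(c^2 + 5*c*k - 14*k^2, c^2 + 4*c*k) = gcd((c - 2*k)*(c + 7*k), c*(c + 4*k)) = 1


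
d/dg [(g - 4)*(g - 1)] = 2*g - 5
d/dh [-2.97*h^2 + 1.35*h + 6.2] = 1.35 - 5.94*h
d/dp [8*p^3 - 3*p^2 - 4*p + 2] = 24*p^2 - 6*p - 4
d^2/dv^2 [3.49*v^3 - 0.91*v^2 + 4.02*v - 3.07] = 20.94*v - 1.82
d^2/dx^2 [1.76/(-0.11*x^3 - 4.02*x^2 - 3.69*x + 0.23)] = ((1.1616*x + 14.1504)*(0.11*x^3 + 4.02*x^2 + 3.69*x - 0.23) - 1.76*(0.33*x^2 + 8.04*x + 3.69)*(0.66*x^2 + 16.08*x + 7.38))/(0.11*x^3 + 4.02*x^2 + 3.69*x - 0.23)^3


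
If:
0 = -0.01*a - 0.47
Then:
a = -47.00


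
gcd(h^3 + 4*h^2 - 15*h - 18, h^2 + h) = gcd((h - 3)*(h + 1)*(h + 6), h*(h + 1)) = h + 1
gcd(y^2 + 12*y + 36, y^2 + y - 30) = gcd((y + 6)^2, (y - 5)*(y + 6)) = y + 6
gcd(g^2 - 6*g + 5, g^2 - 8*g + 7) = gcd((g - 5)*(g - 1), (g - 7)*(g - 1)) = g - 1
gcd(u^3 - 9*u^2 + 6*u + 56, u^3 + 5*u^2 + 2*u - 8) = u + 2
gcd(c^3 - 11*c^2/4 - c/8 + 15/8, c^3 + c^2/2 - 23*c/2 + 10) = c^2 - 7*c/2 + 5/2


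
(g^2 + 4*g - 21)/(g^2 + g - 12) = (g + 7)/(g + 4)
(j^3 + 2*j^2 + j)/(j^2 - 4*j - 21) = j*(j^2 + 2*j + 1)/(j^2 - 4*j - 21)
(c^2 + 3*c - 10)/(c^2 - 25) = (c - 2)/(c - 5)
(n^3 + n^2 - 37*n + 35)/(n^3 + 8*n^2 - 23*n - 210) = (n - 1)/(n + 6)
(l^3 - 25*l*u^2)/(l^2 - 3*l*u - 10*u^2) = l*(l + 5*u)/(l + 2*u)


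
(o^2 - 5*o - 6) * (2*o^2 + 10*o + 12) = 2*o^4 - 50*o^2 - 120*o - 72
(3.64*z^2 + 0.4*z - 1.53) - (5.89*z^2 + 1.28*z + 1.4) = -2.25*z^2 - 0.88*z - 2.93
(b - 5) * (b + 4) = b^2 - b - 20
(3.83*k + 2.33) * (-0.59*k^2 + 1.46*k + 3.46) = -2.2597*k^3 + 4.2171*k^2 + 16.6536*k + 8.0618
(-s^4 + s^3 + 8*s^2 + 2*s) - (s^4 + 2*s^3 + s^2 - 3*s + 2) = -2*s^4 - s^3 + 7*s^2 + 5*s - 2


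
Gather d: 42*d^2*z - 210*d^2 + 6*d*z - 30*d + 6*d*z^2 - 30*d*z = d^2*(42*z - 210) + d*(6*z^2 - 24*z - 30)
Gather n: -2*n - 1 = -2*n - 1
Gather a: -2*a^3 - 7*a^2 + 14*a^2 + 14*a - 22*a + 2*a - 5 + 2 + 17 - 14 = -2*a^3 + 7*a^2 - 6*a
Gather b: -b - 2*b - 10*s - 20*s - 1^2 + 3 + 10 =-3*b - 30*s + 12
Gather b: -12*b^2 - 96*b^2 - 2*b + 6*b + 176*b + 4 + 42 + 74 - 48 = -108*b^2 + 180*b + 72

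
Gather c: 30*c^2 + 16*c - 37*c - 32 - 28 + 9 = 30*c^2 - 21*c - 51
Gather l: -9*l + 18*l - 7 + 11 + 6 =9*l + 10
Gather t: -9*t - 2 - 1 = -9*t - 3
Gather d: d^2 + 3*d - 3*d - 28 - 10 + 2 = d^2 - 36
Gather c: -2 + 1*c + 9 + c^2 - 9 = c^2 + c - 2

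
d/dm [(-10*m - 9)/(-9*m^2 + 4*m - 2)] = 2*(-45*m^2 - 81*m + 28)/(81*m^4 - 72*m^3 + 52*m^2 - 16*m + 4)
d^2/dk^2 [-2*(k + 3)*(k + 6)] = -4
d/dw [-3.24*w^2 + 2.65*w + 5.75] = 2.65 - 6.48*w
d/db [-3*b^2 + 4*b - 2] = 4 - 6*b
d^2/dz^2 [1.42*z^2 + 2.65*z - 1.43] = 2.84000000000000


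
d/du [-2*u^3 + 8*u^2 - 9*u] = -6*u^2 + 16*u - 9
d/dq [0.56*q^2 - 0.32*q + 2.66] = 1.12*q - 0.32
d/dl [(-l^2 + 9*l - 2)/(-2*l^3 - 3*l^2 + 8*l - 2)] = (-2*l^4 + 36*l^3 + 7*l^2 - 8*l - 2)/(4*l^6 + 12*l^5 - 23*l^4 - 40*l^3 + 76*l^2 - 32*l + 4)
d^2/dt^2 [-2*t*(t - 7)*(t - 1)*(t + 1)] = -24*t^2 + 84*t + 4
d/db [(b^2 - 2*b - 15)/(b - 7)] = (b^2 - 14*b + 29)/(b^2 - 14*b + 49)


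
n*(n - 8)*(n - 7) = n^3 - 15*n^2 + 56*n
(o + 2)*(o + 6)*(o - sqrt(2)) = o^3 - sqrt(2)*o^2 + 8*o^2 - 8*sqrt(2)*o + 12*o - 12*sqrt(2)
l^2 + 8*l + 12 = (l + 2)*(l + 6)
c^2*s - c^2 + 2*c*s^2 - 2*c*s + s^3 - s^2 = (c + s)^2*(s - 1)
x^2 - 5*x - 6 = (x - 6)*(x + 1)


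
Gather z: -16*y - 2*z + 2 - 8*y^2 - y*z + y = -8*y^2 - 15*y + z*(-y - 2) + 2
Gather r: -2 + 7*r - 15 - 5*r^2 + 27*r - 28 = -5*r^2 + 34*r - 45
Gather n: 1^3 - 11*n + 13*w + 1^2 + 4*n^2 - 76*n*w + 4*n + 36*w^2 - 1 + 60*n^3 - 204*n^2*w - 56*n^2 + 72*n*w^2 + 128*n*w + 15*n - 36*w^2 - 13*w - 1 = 60*n^3 + n^2*(-204*w - 52) + n*(72*w^2 + 52*w + 8)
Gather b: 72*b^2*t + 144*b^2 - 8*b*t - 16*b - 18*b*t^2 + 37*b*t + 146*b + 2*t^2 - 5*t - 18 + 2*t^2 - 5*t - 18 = b^2*(72*t + 144) + b*(-18*t^2 + 29*t + 130) + 4*t^2 - 10*t - 36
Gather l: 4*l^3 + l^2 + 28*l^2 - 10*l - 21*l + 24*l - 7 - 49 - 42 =4*l^3 + 29*l^2 - 7*l - 98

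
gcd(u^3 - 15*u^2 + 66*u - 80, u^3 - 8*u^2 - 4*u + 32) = u^2 - 10*u + 16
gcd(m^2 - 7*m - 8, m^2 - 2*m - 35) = 1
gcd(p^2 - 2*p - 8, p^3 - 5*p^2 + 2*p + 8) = p - 4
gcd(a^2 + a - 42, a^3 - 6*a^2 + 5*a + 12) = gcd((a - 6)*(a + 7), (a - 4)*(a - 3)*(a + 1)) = 1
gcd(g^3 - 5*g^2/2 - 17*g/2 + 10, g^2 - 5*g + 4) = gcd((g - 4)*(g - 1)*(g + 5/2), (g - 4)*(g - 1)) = g^2 - 5*g + 4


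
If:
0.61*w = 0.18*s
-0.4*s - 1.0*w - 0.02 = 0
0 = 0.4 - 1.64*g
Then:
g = 0.24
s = -0.03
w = -0.01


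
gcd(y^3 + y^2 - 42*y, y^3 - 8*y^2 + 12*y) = y^2 - 6*y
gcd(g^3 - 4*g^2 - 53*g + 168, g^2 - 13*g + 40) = g - 8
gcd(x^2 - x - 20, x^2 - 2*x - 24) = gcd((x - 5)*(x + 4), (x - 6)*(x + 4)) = x + 4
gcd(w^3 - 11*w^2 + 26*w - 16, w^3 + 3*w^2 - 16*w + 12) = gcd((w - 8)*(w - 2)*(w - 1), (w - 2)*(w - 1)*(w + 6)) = w^2 - 3*w + 2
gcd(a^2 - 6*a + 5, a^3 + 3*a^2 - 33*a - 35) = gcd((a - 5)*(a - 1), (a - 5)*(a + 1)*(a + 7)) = a - 5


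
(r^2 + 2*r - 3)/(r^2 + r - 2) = (r + 3)/(r + 2)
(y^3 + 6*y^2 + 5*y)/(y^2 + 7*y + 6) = y*(y + 5)/(y + 6)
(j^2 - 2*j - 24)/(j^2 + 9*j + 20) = (j - 6)/(j + 5)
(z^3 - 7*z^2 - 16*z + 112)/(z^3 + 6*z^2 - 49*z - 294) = (z^2 - 16)/(z^2 + 13*z + 42)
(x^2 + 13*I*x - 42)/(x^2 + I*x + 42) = (x + 6*I)/(x - 6*I)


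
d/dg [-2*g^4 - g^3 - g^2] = g*(-8*g^2 - 3*g - 2)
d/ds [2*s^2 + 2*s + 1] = 4*s + 2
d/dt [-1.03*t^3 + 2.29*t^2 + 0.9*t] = -3.09*t^2 + 4.58*t + 0.9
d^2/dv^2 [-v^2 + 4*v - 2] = -2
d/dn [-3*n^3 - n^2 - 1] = n*(-9*n - 2)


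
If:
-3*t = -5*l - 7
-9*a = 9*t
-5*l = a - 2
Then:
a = -9/2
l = 13/10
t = 9/2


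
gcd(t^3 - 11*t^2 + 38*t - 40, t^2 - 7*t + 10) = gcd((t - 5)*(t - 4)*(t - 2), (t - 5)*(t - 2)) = t^2 - 7*t + 10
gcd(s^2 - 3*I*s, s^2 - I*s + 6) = s - 3*I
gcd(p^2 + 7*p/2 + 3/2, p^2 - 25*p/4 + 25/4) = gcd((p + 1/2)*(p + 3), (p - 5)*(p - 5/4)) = 1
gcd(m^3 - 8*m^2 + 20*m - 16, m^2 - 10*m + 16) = m - 2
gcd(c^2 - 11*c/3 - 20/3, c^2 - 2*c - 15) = c - 5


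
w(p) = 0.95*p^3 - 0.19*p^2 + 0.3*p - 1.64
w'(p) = 2.85*p^2 - 0.38*p + 0.3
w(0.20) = -1.58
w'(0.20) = 0.34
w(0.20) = -1.58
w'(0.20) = 0.34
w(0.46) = -1.45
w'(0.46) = 0.73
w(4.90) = 107.03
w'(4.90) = 66.87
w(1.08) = -0.34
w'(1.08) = 3.21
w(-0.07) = -1.66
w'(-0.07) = 0.34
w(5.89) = 187.66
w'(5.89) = 96.93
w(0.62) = -1.30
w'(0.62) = 1.16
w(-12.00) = -1674.20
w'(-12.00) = 415.26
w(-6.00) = -215.48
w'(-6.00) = 105.18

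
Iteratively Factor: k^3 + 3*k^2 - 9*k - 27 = (k - 3)*(k^2 + 6*k + 9) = (k - 3)*(k + 3)*(k + 3)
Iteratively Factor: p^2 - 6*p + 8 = (p - 4)*(p - 2)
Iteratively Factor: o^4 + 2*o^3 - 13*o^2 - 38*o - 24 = (o + 1)*(o^3 + o^2 - 14*o - 24) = (o + 1)*(o + 2)*(o^2 - o - 12) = (o - 4)*(o + 1)*(o + 2)*(o + 3)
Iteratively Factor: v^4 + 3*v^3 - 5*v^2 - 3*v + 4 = (v - 1)*(v^3 + 4*v^2 - v - 4) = (v - 1)^2*(v^2 + 5*v + 4) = (v - 1)^2*(v + 4)*(v + 1)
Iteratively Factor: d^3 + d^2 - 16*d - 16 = (d - 4)*(d^2 + 5*d + 4) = (d - 4)*(d + 4)*(d + 1)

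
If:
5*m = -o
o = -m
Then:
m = 0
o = 0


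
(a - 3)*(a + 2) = a^2 - a - 6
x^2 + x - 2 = (x - 1)*(x + 2)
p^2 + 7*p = p*(p + 7)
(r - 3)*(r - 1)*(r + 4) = r^3 - 13*r + 12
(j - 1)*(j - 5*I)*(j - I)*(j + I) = j^4 - j^3 - 5*I*j^3 + j^2 + 5*I*j^2 - j - 5*I*j + 5*I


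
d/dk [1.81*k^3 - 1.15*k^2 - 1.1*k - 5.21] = 5.43*k^2 - 2.3*k - 1.1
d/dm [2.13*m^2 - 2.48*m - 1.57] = 4.26*m - 2.48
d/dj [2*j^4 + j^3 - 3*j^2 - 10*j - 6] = 8*j^3 + 3*j^2 - 6*j - 10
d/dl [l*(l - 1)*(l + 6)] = 3*l^2 + 10*l - 6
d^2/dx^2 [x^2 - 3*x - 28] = 2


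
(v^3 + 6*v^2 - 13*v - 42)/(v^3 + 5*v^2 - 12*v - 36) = (v + 7)/(v + 6)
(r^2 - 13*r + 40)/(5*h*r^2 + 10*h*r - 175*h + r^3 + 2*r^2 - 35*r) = (r - 8)/(5*h*r + 35*h + r^2 + 7*r)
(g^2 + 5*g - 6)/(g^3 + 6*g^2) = (g - 1)/g^2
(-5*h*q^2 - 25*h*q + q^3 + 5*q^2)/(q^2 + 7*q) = (-5*h*q - 25*h + q^2 + 5*q)/(q + 7)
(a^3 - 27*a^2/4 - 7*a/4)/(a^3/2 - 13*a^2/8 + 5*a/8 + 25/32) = 8*a*(4*a^2 - 27*a - 7)/(16*a^3 - 52*a^2 + 20*a + 25)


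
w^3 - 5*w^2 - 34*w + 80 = (w - 8)*(w - 2)*(w + 5)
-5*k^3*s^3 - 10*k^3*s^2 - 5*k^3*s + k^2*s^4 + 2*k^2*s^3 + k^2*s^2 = s*(-5*k + s)*(k*s + k)^2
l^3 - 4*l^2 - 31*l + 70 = (l - 7)*(l - 2)*(l + 5)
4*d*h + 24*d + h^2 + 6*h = (4*d + h)*(h + 6)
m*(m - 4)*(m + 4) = m^3 - 16*m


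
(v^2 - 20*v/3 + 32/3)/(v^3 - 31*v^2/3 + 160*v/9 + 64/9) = 3*(v - 4)/(3*v^2 - 23*v - 8)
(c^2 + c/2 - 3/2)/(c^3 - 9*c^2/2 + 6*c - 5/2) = (2*c + 3)/(2*c^2 - 7*c + 5)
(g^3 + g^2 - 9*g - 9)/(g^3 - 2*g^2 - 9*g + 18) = (g + 1)/(g - 2)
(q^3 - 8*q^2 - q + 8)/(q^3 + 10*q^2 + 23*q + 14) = (q^2 - 9*q + 8)/(q^2 + 9*q + 14)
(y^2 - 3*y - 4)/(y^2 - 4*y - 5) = (y - 4)/(y - 5)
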